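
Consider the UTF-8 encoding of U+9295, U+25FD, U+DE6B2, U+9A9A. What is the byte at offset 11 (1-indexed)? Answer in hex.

0xE9

1-indexed offset 11 is 0-indexed offset 10.
U+9295 → 3-byte form E9 8A 95 at offsets 0–2.
U+25FD → 3-byte form E2 97 BD at offsets 3–5.
U+DE6B2 → 4-byte form F3 9E 9A B2 at offsets 6–9.
U+9A9A → 3-byte form E9 AA 9A at offsets 10–12.
Offset 10 falls in char 4's range; it's byte 1 of E9 AA 9A = 0xE9.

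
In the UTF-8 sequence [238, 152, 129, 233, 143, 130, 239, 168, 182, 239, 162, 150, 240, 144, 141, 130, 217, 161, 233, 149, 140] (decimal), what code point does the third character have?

U+FA36

Offset 0: leading byte 0xEE = 11101110 → 3-byte char #1 = EE 98 81.
Offset 3: leading byte 0xE9 = 11101001 → 3-byte char #2 = E9 8F 82.
Offset 6: leading byte 0xEF = 11101111 → 3-byte char #3 = EF A8 B6.
Leading byte 0xEF = 11101111 matches 1110xxxx → 3-byte sequence.
Byte 1: 0xEF = 11101111, payload 1111 (4 bits).
Byte 2: 0xA8 = 10101000 (10xxxxxx ✓), payload 101000.
Byte 3: 0xB6 = 10110110 (10xxxxxx ✓), payload 110110.
Concatenate: 1111101000110110 = 0xFA36 (16 bits → U+FA36).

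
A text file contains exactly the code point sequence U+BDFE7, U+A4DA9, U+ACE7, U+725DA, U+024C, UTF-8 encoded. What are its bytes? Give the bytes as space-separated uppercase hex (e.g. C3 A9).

U+BDFE7: 4-byte form → F2 BD BF A7.
U+A4DA9: 4-byte form → F2 A4 B6 A9.
U+ACE7: 3-byte form → EA B3 A7.
U+725DA: 4-byte form → F1 B2 97 9A.
U+024C: 2-byte form → C9 8C.
Concatenated (17 bytes): F2 BD BF A7 F2 A4 B6 A9 EA B3 A7 F1 B2 97 9A C9 8C.

F2 BD BF A7 F2 A4 B6 A9 EA B3 A7 F1 B2 97 9A C9 8C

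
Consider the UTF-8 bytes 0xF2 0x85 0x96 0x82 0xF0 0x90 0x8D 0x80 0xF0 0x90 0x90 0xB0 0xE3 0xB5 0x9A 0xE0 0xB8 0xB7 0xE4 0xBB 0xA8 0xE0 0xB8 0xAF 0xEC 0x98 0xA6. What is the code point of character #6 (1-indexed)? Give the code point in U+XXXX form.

U+4EE8

Offset 0: leading byte 0xF2 = 11110010 → 4-byte char #1 = F2 85 96 82.
Offset 4: leading byte 0xF0 = 11110000 → 4-byte char #2 = F0 90 8D 80.
Offset 8: leading byte 0xF0 = 11110000 → 4-byte char #3 = F0 90 90 B0.
Offset 12: leading byte 0xE3 = 11100011 → 3-byte char #4 = E3 B5 9A.
Offset 15: leading byte 0xE0 = 11100000 → 3-byte char #5 = E0 B8 B7.
Offset 18: leading byte 0xE4 = 11100100 → 3-byte char #6 = E4 BB A8.
Leading byte 0xE4 = 11100100 matches 1110xxxx → 3-byte sequence.
Byte 1: 0xE4 = 11100100, payload 0100 (4 bits).
Byte 2: 0xBB = 10111011 (10xxxxxx ✓), payload 111011.
Byte 3: 0xA8 = 10101000 (10xxxxxx ✓), payload 101000.
Concatenate: 0100111011101000 = 0x4EE8 (16 bits → U+4EE8).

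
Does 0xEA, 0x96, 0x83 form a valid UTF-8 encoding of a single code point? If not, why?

Leading byte 0xEA = 11101010 → 3-byte form.
Continuation bytes 0x96=10010110, 0x83=10000011 all match 10xxxxxx.
Decoded value 0xA583 is ≥ 0x800 (shortest form) and not a surrogate.

valid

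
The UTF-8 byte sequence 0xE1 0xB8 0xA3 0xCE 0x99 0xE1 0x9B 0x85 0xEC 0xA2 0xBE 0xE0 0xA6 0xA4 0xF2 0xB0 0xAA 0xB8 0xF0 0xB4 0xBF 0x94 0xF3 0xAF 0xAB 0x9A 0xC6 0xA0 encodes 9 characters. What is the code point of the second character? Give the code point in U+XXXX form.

Offset 0: leading byte 0xE1 = 11100001 → 3-byte char #1 = E1 B8 A3.
Offset 3: leading byte 0xCE = 11001110 → 2-byte char #2 = CE 99.
Leading byte 0xCE = 11001110 matches 110xxxxx → 2-byte sequence.
Byte 1: 0xCE = 11001110, payload 01110 (5 bits).
Byte 2: 0x99 = 10011001 (10xxxxxx ✓), payload 011001.
Concatenate: 01110011001 = 0x399 (11 bits → U+0399).

U+0399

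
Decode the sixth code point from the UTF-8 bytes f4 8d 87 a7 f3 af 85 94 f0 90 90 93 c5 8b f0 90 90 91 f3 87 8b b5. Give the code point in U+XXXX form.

Offset 0: leading byte 0xF4 = 11110100 → 4-byte char #1 = F4 8D 87 A7.
Offset 4: leading byte 0xF3 = 11110011 → 4-byte char #2 = F3 AF 85 94.
Offset 8: leading byte 0xF0 = 11110000 → 4-byte char #3 = F0 90 90 93.
Offset 12: leading byte 0xC5 = 11000101 → 2-byte char #4 = C5 8B.
Offset 14: leading byte 0xF0 = 11110000 → 4-byte char #5 = F0 90 90 91.
Offset 18: leading byte 0xF3 = 11110011 → 4-byte char #6 = F3 87 8B B5.
Leading byte 0xF3 = 11110011 matches 11110xxx → 4-byte sequence.
Byte 1: 0xF3 = 11110011, payload 011 (3 bits).
Byte 2: 0x87 = 10000111 (10xxxxxx ✓), payload 000111.
Byte 3: 0x8B = 10001011 (10xxxxxx ✓), payload 001011.
Byte 4: 0xB5 = 10110101 (10xxxxxx ✓), payload 110101.
Concatenate: 011000111001011110101 = 0xC72F5 (21 bits → U+C72F5).

U+C72F5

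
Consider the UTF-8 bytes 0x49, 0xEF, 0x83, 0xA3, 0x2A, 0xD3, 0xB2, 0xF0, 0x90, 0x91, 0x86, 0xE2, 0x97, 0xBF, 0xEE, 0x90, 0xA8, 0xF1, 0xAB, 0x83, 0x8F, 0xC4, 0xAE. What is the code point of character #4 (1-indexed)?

Offset 0: leading byte 0x49 = 01001001 → 1-byte char #1 = 49.
Offset 1: leading byte 0xEF = 11101111 → 3-byte char #2 = EF 83 A3.
Offset 4: leading byte 0x2A = 00101010 → 1-byte char #3 = 2A.
Offset 5: leading byte 0xD3 = 11010011 → 2-byte char #4 = D3 B2.
Leading byte 0xD3 = 11010011 matches 110xxxxx → 2-byte sequence.
Byte 1: 0xD3 = 11010011, payload 10011 (5 bits).
Byte 2: 0xB2 = 10110010 (10xxxxxx ✓), payload 110010.
Concatenate: 10011110010 = 0x4F2 (11 bits → U+04F2).

U+04F2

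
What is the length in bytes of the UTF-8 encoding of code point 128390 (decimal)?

U+1F586 = 0x1F586. UTF-8 uses 1 byte below 0x80, 2 below 0x800, 3 below 0x10000, 4 up to 0x10FFFF. 0x1F586 is in U+10000–U+10FFFF → 4 bytes.

4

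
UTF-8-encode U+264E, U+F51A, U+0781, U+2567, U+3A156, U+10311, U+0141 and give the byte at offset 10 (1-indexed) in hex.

0x95

1-indexed offset 10 is 0-indexed offset 9.
U+264E → 3-byte form E2 99 8E at offsets 0–2.
U+F51A → 3-byte form EF 94 9A at offsets 3–5.
U+0781 → 2-byte form DE 81 at offsets 6–7.
U+2567 → 3-byte form E2 95 A7 at offsets 8–10.
Offset 9 falls in char 4's range; it's byte 2 of E2 95 A7 = 0x95.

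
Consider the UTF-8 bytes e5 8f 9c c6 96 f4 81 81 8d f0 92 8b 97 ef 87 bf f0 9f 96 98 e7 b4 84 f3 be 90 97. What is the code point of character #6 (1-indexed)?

Offset 0: leading byte 0xE5 = 11100101 → 3-byte char #1 = E5 8F 9C.
Offset 3: leading byte 0xC6 = 11000110 → 2-byte char #2 = C6 96.
Offset 5: leading byte 0xF4 = 11110100 → 4-byte char #3 = F4 81 81 8D.
Offset 9: leading byte 0xF0 = 11110000 → 4-byte char #4 = F0 92 8B 97.
Offset 13: leading byte 0xEF = 11101111 → 3-byte char #5 = EF 87 BF.
Offset 16: leading byte 0xF0 = 11110000 → 4-byte char #6 = F0 9F 96 98.
Leading byte 0xF0 = 11110000 matches 11110xxx → 4-byte sequence.
Byte 1: 0xF0 = 11110000, payload 000 (3 bits).
Byte 2: 0x9F = 10011111 (10xxxxxx ✓), payload 011111.
Byte 3: 0x96 = 10010110 (10xxxxxx ✓), payload 010110.
Byte 4: 0x98 = 10011000 (10xxxxxx ✓), payload 011000.
Concatenate: 000011111010110011000 = 0x1F598 (21 bits → U+1F598).

U+1F598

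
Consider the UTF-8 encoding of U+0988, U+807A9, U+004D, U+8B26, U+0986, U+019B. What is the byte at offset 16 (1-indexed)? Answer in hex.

1-indexed offset 16 is 0-indexed offset 15.
U+0988 → 3-byte form E0 A6 88 at offsets 0–2.
U+807A9 → 4-byte form F2 80 9E A9 at offsets 3–6.
U+004D → 1-byte form 4D at offsets 7–7.
U+8B26 → 3-byte form E8 AC A6 at offsets 8–10.
U+0986 → 3-byte form E0 A6 86 at offsets 11–13.
U+019B → 2-byte form C6 9B at offsets 14–15.
Offset 15 falls in char 6's range; it's byte 2 of C6 9B = 0x9B.

0x9B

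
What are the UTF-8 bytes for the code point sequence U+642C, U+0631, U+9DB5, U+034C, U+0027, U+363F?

E6 90 AC D8 B1 E9 B6 B5 CD 8C 27 E3 98 BF

U+642C: 3-byte form → E6 90 AC.
U+0631: 2-byte form → D8 B1.
U+9DB5: 3-byte form → E9 B6 B5.
U+034C: 2-byte form → CD 8C.
U+0027: 1-byte form → 27.
U+363F: 3-byte form → E3 98 BF.
Concatenated (14 bytes): E6 90 AC D8 B1 E9 B6 B5 CD 8C 27 E3 98 BF.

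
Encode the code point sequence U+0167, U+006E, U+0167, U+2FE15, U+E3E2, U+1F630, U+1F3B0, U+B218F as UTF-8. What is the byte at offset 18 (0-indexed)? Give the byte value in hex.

U+0167 → 2-byte form C5 A7 at offsets 0–1.
U+006E → 1-byte form 6E at offsets 2–2.
U+0167 → 2-byte form C5 A7 at offsets 3–4.
U+2FE15 → 4-byte form F0 AF B8 95 at offsets 5–8.
U+E3E2 → 3-byte form EE 8F A2 at offsets 9–11.
U+1F630 → 4-byte form F0 9F 98 B0 at offsets 12–15.
U+1F3B0 → 4-byte form F0 9F 8E B0 at offsets 16–19.
Offset 18 falls in char 7's range; it's byte 3 of F0 9F 8E B0 = 0x8E.

0x8E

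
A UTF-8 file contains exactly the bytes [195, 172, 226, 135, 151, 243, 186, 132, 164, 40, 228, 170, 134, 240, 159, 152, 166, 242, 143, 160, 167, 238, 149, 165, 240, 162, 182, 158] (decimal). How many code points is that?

Byte at offset 0: 0xC3 = 11000011 → 2-byte char (#1). Advance 2.
Byte at offset 2: 0xE2 = 11100010 → 3-byte char (#2). Advance 3.
Byte at offset 5: 0xF3 = 11110011 → 4-byte char (#3). Advance 4.
Byte at offset 9: 0x28 = 00101000 → 1-byte char (#4). Advance 1.
Byte at offset 10: 0xE4 = 11100100 → 3-byte char (#5). Advance 3.
Byte at offset 13: 0xF0 = 11110000 → 4-byte char (#6). Advance 4.
Byte at offset 17: 0xF2 = 11110010 → 4-byte char (#7). Advance 4.
Byte at offset 21: 0xEE = 11101110 → 3-byte char (#8). Advance 3.
Byte at offset 24: 0xF0 = 11110000 → 4-byte char (#9). Advance 4.
Reached end at offset 28 after 9 code points.

9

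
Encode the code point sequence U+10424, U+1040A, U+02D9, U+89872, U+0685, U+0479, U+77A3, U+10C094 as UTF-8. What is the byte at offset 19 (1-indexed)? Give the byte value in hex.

1-indexed offset 19 is 0-indexed offset 18.
U+10424 → 4-byte form F0 90 90 A4 at offsets 0–3.
U+1040A → 4-byte form F0 90 90 8A at offsets 4–7.
U+02D9 → 2-byte form CB 99 at offsets 8–9.
U+89872 → 4-byte form F2 89 A1 B2 at offsets 10–13.
U+0685 → 2-byte form DA 85 at offsets 14–15.
U+0479 → 2-byte form D1 B9 at offsets 16–17.
U+77A3 → 3-byte form E7 9E A3 at offsets 18–20.
Offset 18 falls in char 7's range; it's byte 1 of E7 9E A3 = 0xE7.

0xE7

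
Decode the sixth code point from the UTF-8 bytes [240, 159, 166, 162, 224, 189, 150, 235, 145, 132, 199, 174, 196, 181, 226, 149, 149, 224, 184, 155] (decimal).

U+2555

Offset 0: leading byte 0xF0 = 11110000 → 4-byte char #1 = F0 9F A6 A2.
Offset 4: leading byte 0xE0 = 11100000 → 3-byte char #2 = E0 BD 96.
Offset 7: leading byte 0xEB = 11101011 → 3-byte char #3 = EB 91 84.
Offset 10: leading byte 0xC7 = 11000111 → 2-byte char #4 = C7 AE.
Offset 12: leading byte 0xC4 = 11000100 → 2-byte char #5 = C4 B5.
Offset 14: leading byte 0xE2 = 11100010 → 3-byte char #6 = E2 95 95.
Leading byte 0xE2 = 11100010 matches 1110xxxx → 3-byte sequence.
Byte 1: 0xE2 = 11100010, payload 0010 (4 bits).
Byte 2: 0x95 = 10010101 (10xxxxxx ✓), payload 010101.
Byte 3: 0x95 = 10010101 (10xxxxxx ✓), payload 010101.
Concatenate: 0010010101010101 = 0x2555 (16 bits → U+2555).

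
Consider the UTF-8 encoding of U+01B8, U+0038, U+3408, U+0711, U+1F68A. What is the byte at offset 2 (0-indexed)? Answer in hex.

U+01B8 → 2-byte form C6 B8 at offsets 0–1.
U+0038 → 1-byte form 38 at offsets 2–2.
Offset 2 falls in char 2's range; it's byte 1 of 38 = 0x38.

0x38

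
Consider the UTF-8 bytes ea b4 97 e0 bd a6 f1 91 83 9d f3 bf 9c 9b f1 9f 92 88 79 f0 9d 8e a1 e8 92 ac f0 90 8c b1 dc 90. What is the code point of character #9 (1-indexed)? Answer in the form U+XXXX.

Offset 0: leading byte 0xEA = 11101010 → 3-byte char #1 = EA B4 97.
Offset 3: leading byte 0xE0 = 11100000 → 3-byte char #2 = E0 BD A6.
Offset 6: leading byte 0xF1 = 11110001 → 4-byte char #3 = F1 91 83 9D.
Offset 10: leading byte 0xF3 = 11110011 → 4-byte char #4 = F3 BF 9C 9B.
Offset 14: leading byte 0xF1 = 11110001 → 4-byte char #5 = F1 9F 92 88.
Offset 18: leading byte 0x79 = 01111001 → 1-byte char #6 = 79.
Offset 19: leading byte 0xF0 = 11110000 → 4-byte char #7 = F0 9D 8E A1.
Offset 23: leading byte 0xE8 = 11101000 → 3-byte char #8 = E8 92 AC.
Offset 26: leading byte 0xF0 = 11110000 → 4-byte char #9 = F0 90 8C B1.
Leading byte 0xF0 = 11110000 matches 11110xxx → 4-byte sequence.
Byte 1: 0xF0 = 11110000, payload 000 (3 bits).
Byte 2: 0x90 = 10010000 (10xxxxxx ✓), payload 010000.
Byte 3: 0x8C = 10001100 (10xxxxxx ✓), payload 001100.
Byte 4: 0xB1 = 10110001 (10xxxxxx ✓), payload 110001.
Concatenate: 000010000001100110001 = 0x10331 (21 bits → U+10331).

U+10331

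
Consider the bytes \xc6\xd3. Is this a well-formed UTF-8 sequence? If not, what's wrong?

invalid (non-continuation byte where continuation expected)

Leading byte 0xC6 = 11000110 → 2-byte form.
Byte 2 is 0xD3 = 11010011, which is not 10xxxxxx — expected a continuation byte.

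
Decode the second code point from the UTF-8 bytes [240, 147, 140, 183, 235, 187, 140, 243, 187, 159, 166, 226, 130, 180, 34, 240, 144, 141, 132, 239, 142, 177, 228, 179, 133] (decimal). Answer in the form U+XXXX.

U+BECC

Offset 0: leading byte 0xF0 = 11110000 → 4-byte char #1 = F0 93 8C B7.
Offset 4: leading byte 0xEB = 11101011 → 3-byte char #2 = EB BB 8C.
Leading byte 0xEB = 11101011 matches 1110xxxx → 3-byte sequence.
Byte 1: 0xEB = 11101011, payload 1011 (4 bits).
Byte 2: 0xBB = 10111011 (10xxxxxx ✓), payload 111011.
Byte 3: 0x8C = 10001100 (10xxxxxx ✓), payload 001100.
Concatenate: 1011111011001100 = 0xBECC (16 bits → U+BECC).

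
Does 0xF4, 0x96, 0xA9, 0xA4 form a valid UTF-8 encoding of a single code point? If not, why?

Leading byte 0xF4 = 11110100 → 4-byte form.
Payload = 0x116A64, which exceeds U+10FFFF, the maximum Unicode code point. (Leading bytes F5–FF, or F4 followed by ≥ 0x90, are invalid.)

invalid (encodes a value above U+10FFFF)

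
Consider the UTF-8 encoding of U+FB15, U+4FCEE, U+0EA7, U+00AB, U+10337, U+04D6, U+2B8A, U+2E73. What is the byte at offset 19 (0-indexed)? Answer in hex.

U+FB15 → 3-byte form EF AC 95 at offsets 0–2.
U+4FCEE → 4-byte form F1 8F B3 AE at offsets 3–6.
U+0EA7 → 3-byte form E0 BA A7 at offsets 7–9.
U+00AB → 2-byte form C2 AB at offsets 10–11.
U+10337 → 4-byte form F0 90 8C B7 at offsets 12–15.
U+04D6 → 2-byte form D3 96 at offsets 16–17.
U+2B8A → 3-byte form E2 AE 8A at offsets 18–20.
Offset 19 falls in char 7's range; it's byte 2 of E2 AE 8A = 0xAE.

0xAE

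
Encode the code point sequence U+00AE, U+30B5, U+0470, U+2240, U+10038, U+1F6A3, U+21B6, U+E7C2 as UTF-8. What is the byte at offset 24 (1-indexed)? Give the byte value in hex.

0x82

1-indexed offset 24 is 0-indexed offset 23.
U+00AE → 2-byte form C2 AE at offsets 0–1.
U+30B5 → 3-byte form E3 82 B5 at offsets 2–4.
U+0470 → 2-byte form D1 B0 at offsets 5–6.
U+2240 → 3-byte form E2 89 80 at offsets 7–9.
U+10038 → 4-byte form F0 90 80 B8 at offsets 10–13.
U+1F6A3 → 4-byte form F0 9F 9A A3 at offsets 14–17.
U+21B6 → 3-byte form E2 86 B6 at offsets 18–20.
U+E7C2 → 3-byte form EE 9F 82 at offsets 21–23.
Offset 23 falls in char 8's range; it's byte 3 of EE 9F 82 = 0x82.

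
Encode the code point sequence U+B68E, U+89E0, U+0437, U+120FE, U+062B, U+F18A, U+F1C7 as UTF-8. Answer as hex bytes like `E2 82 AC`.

EB 9A 8E E8 A7 A0 D0 B7 F0 92 83 BE D8 AB EF 86 8A EF 87 87

U+B68E: 3-byte form → EB 9A 8E.
U+89E0: 3-byte form → E8 A7 A0.
U+0437: 2-byte form → D0 B7.
U+120FE: 4-byte form → F0 92 83 BE.
U+062B: 2-byte form → D8 AB.
U+F18A: 3-byte form → EF 86 8A.
U+F1C7: 3-byte form → EF 87 87.
Concatenated (20 bytes): EB 9A 8E E8 A7 A0 D0 B7 F0 92 83 BE D8 AB EF 86 8A EF 87 87.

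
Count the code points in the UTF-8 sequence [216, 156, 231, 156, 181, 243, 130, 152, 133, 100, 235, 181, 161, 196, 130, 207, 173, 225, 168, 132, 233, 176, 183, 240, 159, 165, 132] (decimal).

10

Byte at offset 0: 0xD8 = 11011000 → 2-byte char (#1). Advance 2.
Byte at offset 2: 0xE7 = 11100111 → 3-byte char (#2). Advance 3.
Byte at offset 5: 0xF3 = 11110011 → 4-byte char (#3). Advance 4.
Byte at offset 9: 0x64 = 01100100 → 1-byte char (#4). Advance 1.
Byte at offset 10: 0xEB = 11101011 → 3-byte char (#5). Advance 3.
Byte at offset 13: 0xC4 = 11000100 → 2-byte char (#6). Advance 2.
Byte at offset 15: 0xCF = 11001111 → 2-byte char (#7). Advance 2.
Byte at offset 17: 0xE1 = 11100001 → 3-byte char (#8). Advance 3.
Byte at offset 20: 0xE9 = 11101001 → 3-byte char (#9). Advance 3.
Byte at offset 23: 0xF0 = 11110000 → 4-byte char (#10). Advance 4.
Reached end at offset 27 after 10 code points.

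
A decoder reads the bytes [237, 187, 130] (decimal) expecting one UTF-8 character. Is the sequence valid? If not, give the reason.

Structurally a 3-byte sequence; payload = 0xDEC2.
But 0xDEC2 is in U+D800–U+DFFF, the surrogate range. Surrogates are not Unicode scalar values and are forbidden in UTF-8.

invalid (encodes a surrogate (U+D800–U+DFFF))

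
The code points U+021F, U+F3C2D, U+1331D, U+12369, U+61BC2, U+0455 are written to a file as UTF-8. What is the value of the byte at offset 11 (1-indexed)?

1-indexed offset 11 is 0-indexed offset 10.
U+021F → 2-byte form C8 9F at offsets 0–1.
U+F3C2D → 4-byte form F3 B3 B0 AD at offsets 2–5.
U+1331D → 4-byte form F0 93 8C 9D at offsets 6–9.
U+12369 → 4-byte form F0 92 8D A9 at offsets 10–13.
Offset 10 falls in char 4's range; it's byte 1 of F0 92 8D A9 = 0xF0.

0xF0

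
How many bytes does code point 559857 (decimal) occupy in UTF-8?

U+88AF1 = 0x88AF1. UTF-8 uses 1 byte below 0x80, 2 below 0x800, 3 below 0x10000, 4 up to 0x10FFFF. 0x88AF1 is in U+10000–U+10FFFF → 4 bytes.

4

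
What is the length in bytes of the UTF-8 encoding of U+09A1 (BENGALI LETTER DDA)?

3

U+09A1 = 0x9A1. UTF-8 uses 1 byte below 0x80, 2 below 0x800, 3 below 0x10000, 4 up to 0x10FFFF. 0x9A1 is in U+0800–U+FFFF → 3 bytes.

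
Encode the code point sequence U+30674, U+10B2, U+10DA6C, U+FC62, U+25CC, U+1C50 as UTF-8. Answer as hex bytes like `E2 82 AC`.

U+30674: 4-byte form → F0 B0 99 B4.
U+10B2: 3-byte form → E1 82 B2.
U+10DA6C: 4-byte form → F4 8D A9 AC.
U+FC62: 3-byte form → EF B1 A2.
U+25CC: 3-byte form → E2 97 8C.
U+1C50: 3-byte form → E1 B1 90.
Concatenated (20 bytes): F0 B0 99 B4 E1 82 B2 F4 8D A9 AC EF B1 A2 E2 97 8C E1 B1 90.

F0 B0 99 B4 E1 82 B2 F4 8D A9 AC EF B1 A2 E2 97 8C E1 B1 90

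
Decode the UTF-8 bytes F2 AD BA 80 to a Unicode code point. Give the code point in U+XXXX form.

U+ADE80

Leading byte 0xF2 = 11110010 matches 11110xxx → 4-byte sequence.
Byte 1: 0xF2 = 11110010, payload 010 (3 bits).
Byte 2: 0xAD = 10101101 (10xxxxxx ✓), payload 101101.
Byte 3: 0xBA = 10111010 (10xxxxxx ✓), payload 111010.
Byte 4: 0x80 = 10000000 (10xxxxxx ✓), payload 000000.
Concatenate: 010101101111010000000 = 0xADE80 (21 bits → U+ADE80).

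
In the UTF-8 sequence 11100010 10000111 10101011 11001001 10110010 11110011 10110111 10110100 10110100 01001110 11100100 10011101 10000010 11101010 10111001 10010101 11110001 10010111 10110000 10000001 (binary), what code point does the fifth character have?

U+4742

Offset 0: leading byte 0xE2 = 11100010 → 3-byte char #1 = E2 87 AB.
Offset 3: leading byte 0xC9 = 11001001 → 2-byte char #2 = C9 B2.
Offset 5: leading byte 0xF3 = 11110011 → 4-byte char #3 = F3 B7 B4 B4.
Offset 9: leading byte 0x4E = 01001110 → 1-byte char #4 = 4E.
Offset 10: leading byte 0xE4 = 11100100 → 3-byte char #5 = E4 9D 82.
Leading byte 0xE4 = 11100100 matches 1110xxxx → 3-byte sequence.
Byte 1: 0xE4 = 11100100, payload 0100 (4 bits).
Byte 2: 0x9D = 10011101 (10xxxxxx ✓), payload 011101.
Byte 3: 0x82 = 10000010 (10xxxxxx ✓), payload 000010.
Concatenate: 0100011101000010 = 0x4742 (16 bits → U+4742).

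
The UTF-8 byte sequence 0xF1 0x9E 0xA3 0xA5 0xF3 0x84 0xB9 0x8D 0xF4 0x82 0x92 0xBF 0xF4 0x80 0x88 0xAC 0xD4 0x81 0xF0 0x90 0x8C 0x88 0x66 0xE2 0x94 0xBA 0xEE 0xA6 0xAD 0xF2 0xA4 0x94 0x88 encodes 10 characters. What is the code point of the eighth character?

U+253A

Offset 0: leading byte 0xF1 = 11110001 → 4-byte char #1 = F1 9E A3 A5.
Offset 4: leading byte 0xF3 = 11110011 → 4-byte char #2 = F3 84 B9 8D.
Offset 8: leading byte 0xF4 = 11110100 → 4-byte char #3 = F4 82 92 BF.
Offset 12: leading byte 0xF4 = 11110100 → 4-byte char #4 = F4 80 88 AC.
Offset 16: leading byte 0xD4 = 11010100 → 2-byte char #5 = D4 81.
Offset 18: leading byte 0xF0 = 11110000 → 4-byte char #6 = F0 90 8C 88.
Offset 22: leading byte 0x66 = 01100110 → 1-byte char #7 = 66.
Offset 23: leading byte 0xE2 = 11100010 → 3-byte char #8 = E2 94 BA.
Leading byte 0xE2 = 11100010 matches 1110xxxx → 3-byte sequence.
Byte 1: 0xE2 = 11100010, payload 0010 (4 bits).
Byte 2: 0x94 = 10010100 (10xxxxxx ✓), payload 010100.
Byte 3: 0xBA = 10111010 (10xxxxxx ✓), payload 111010.
Concatenate: 0010010100111010 = 0x253A (16 bits → U+253A).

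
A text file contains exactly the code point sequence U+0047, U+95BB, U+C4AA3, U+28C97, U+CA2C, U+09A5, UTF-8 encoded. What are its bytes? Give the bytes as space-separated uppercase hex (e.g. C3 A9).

U+0047: 1-byte form → 47.
U+95BB: 3-byte form → E9 96 BB.
U+C4AA3: 4-byte form → F3 84 AA A3.
U+28C97: 4-byte form → F0 A8 B2 97.
U+CA2C: 3-byte form → EC A8 AC.
U+09A5: 3-byte form → E0 A6 A5.
Concatenated (18 bytes): 47 E9 96 BB F3 84 AA A3 F0 A8 B2 97 EC A8 AC E0 A6 A5.

47 E9 96 BB F3 84 AA A3 F0 A8 B2 97 EC A8 AC E0 A6 A5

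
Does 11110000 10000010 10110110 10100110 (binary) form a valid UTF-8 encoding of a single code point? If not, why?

Leading byte 0xF0 = 11110000 → 4-byte form.
Continuation bytes all match 10xxxxxx. Payload decodes to 0x2DA6.
But 0x2DA6 < 0x10000, the minimum for a 4-byte sequence — this is an overlong encoding.

invalid (overlong encoding)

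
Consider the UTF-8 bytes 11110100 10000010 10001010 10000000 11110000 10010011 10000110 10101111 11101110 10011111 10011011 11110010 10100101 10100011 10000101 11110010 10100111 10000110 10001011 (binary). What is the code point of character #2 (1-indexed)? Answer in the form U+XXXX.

Offset 0: leading byte 0xF4 = 11110100 → 4-byte char #1 = F4 82 8A 80.
Offset 4: leading byte 0xF0 = 11110000 → 4-byte char #2 = F0 93 86 AF.
Leading byte 0xF0 = 11110000 matches 11110xxx → 4-byte sequence.
Byte 1: 0xF0 = 11110000, payload 000 (3 bits).
Byte 2: 0x93 = 10010011 (10xxxxxx ✓), payload 010011.
Byte 3: 0x86 = 10000110 (10xxxxxx ✓), payload 000110.
Byte 4: 0xAF = 10101111 (10xxxxxx ✓), payload 101111.
Concatenate: 000010011000110101111 = 0x131AF (21 bits → U+131AF).

U+131AF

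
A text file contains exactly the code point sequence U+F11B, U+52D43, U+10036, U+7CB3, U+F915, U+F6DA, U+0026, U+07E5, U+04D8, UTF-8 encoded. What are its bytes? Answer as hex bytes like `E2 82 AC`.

EF 84 9B F1 92 B5 83 F0 90 80 B6 E7 B2 B3 EF A4 95 EF 9B 9A 26 DF A5 D3 98

U+F11B: 3-byte form → EF 84 9B.
U+52D43: 4-byte form → F1 92 B5 83.
U+10036: 4-byte form → F0 90 80 B6.
U+7CB3: 3-byte form → E7 B2 B3.
U+F915: 3-byte form → EF A4 95.
U+F6DA: 3-byte form → EF 9B 9A.
U+0026: 1-byte form → 26.
U+07E5: 2-byte form → DF A5.
U+04D8: 2-byte form → D3 98.
Concatenated (25 bytes): EF 84 9B F1 92 B5 83 F0 90 80 B6 E7 B2 B3 EF A4 95 EF 9B 9A 26 DF A5 D3 98.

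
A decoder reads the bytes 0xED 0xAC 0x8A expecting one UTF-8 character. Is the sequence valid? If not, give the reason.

invalid (encodes a surrogate (U+D800–U+DFFF))

Structurally a 3-byte sequence; payload = 0xDB0A.
But 0xDB0A is in U+D800–U+DFFF, the surrogate range. Surrogates are not Unicode scalar values and are forbidden in UTF-8.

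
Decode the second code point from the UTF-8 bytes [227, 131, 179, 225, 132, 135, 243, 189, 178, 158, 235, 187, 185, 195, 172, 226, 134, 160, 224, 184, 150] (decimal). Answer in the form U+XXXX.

U+1107

Offset 0: leading byte 0xE3 = 11100011 → 3-byte char #1 = E3 83 B3.
Offset 3: leading byte 0xE1 = 11100001 → 3-byte char #2 = E1 84 87.
Leading byte 0xE1 = 11100001 matches 1110xxxx → 3-byte sequence.
Byte 1: 0xE1 = 11100001, payload 0001 (4 bits).
Byte 2: 0x84 = 10000100 (10xxxxxx ✓), payload 000100.
Byte 3: 0x87 = 10000111 (10xxxxxx ✓), payload 000111.
Concatenate: 0001000100000111 = 0x1107 (16 bits → U+1107).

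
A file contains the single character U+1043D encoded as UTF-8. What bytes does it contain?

F0 90 90 BD

U+1043D = 0x1043D = 66621 decimal. In range U+10000–U+10FFFF → 4-byte form: 11110xxx 10xxxxxx 10xxxxxx 10xxxxxx.
Binary (21 bits): 000010000010000111101.
Split 3+6+6+6: 000 | 010000 | 010000 | 111101.
Byte 1: 11110000 = 0xF0.
Byte 2: 10010000 = 0x90.
Byte 3: 10010000 = 0x90.
Byte 4: 10111101 = 0xBD.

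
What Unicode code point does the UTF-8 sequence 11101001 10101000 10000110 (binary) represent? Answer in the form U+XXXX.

U+9A06

Leading byte 0xE9 = 11101001 matches 1110xxxx → 3-byte sequence.
Byte 1: 0xE9 = 11101001, payload 1001 (4 bits).
Byte 2: 0xA8 = 10101000 (10xxxxxx ✓), payload 101000.
Byte 3: 0x86 = 10000110 (10xxxxxx ✓), payload 000110.
Concatenate: 1001101000000110 = 0x9A06 (16 bits → U+9A06).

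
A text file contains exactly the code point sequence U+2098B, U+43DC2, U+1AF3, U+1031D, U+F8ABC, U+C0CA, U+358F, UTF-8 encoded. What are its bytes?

F0 A0 A6 8B F1 83 B7 82 E1 AB B3 F0 90 8C 9D F3 B8 AA BC EC 83 8A E3 96 8F

U+2098B: 4-byte form → F0 A0 A6 8B.
U+43DC2: 4-byte form → F1 83 B7 82.
U+1AF3: 3-byte form → E1 AB B3.
U+1031D: 4-byte form → F0 90 8C 9D.
U+F8ABC: 4-byte form → F3 B8 AA BC.
U+C0CA: 3-byte form → EC 83 8A.
U+358F: 3-byte form → E3 96 8F.
Concatenated (25 bytes): F0 A0 A6 8B F1 83 B7 82 E1 AB B3 F0 90 8C 9D F3 B8 AA BC EC 83 8A E3 96 8F.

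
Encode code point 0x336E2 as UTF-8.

U+336E2 = 0x336E2 = 210658 decimal. In range U+10000–U+10FFFF → 4-byte form: 11110xxx 10xxxxxx 10xxxxxx 10xxxxxx.
Binary (21 bits): 000110011011011100010.
Split 3+6+6+6: 000 | 110011 | 011011 | 100010.
Byte 1: 11110000 = 0xF0.
Byte 2: 10110011 = 0xB3.
Byte 3: 10011011 = 0x9B.
Byte 4: 10100010 = 0xA2.

F0 B3 9B A2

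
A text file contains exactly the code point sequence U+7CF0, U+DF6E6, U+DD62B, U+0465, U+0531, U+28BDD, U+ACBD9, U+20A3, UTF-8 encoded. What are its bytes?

U+7CF0: 3-byte form → E7 B3 B0.
U+DF6E6: 4-byte form → F3 9F 9B A6.
U+DD62B: 4-byte form → F3 9D 98 AB.
U+0465: 2-byte form → D1 A5.
U+0531: 2-byte form → D4 B1.
U+28BDD: 4-byte form → F0 A8 AF 9D.
U+ACBD9: 4-byte form → F2 AC AF 99.
U+20A3: 3-byte form → E2 82 A3.
Concatenated (26 bytes): E7 B3 B0 F3 9F 9B A6 F3 9D 98 AB D1 A5 D4 B1 F0 A8 AF 9D F2 AC AF 99 E2 82 A3.

E7 B3 B0 F3 9F 9B A6 F3 9D 98 AB D1 A5 D4 B1 F0 A8 AF 9D F2 AC AF 99 E2 82 A3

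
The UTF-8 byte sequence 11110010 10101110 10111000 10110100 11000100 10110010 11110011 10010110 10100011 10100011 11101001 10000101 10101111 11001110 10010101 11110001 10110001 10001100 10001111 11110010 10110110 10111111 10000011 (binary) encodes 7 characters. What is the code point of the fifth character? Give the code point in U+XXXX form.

U+0395

Offset 0: leading byte 0xF2 = 11110010 → 4-byte char #1 = F2 AE B8 B4.
Offset 4: leading byte 0xC4 = 11000100 → 2-byte char #2 = C4 B2.
Offset 6: leading byte 0xF3 = 11110011 → 4-byte char #3 = F3 96 A3 A3.
Offset 10: leading byte 0xE9 = 11101001 → 3-byte char #4 = E9 85 AF.
Offset 13: leading byte 0xCE = 11001110 → 2-byte char #5 = CE 95.
Leading byte 0xCE = 11001110 matches 110xxxxx → 2-byte sequence.
Byte 1: 0xCE = 11001110, payload 01110 (5 bits).
Byte 2: 0x95 = 10010101 (10xxxxxx ✓), payload 010101.
Concatenate: 01110010101 = 0x395 (11 bits → U+0395).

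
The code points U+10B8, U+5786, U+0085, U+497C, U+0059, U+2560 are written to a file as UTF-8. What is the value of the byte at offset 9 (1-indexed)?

1-indexed offset 9 is 0-indexed offset 8.
U+10B8 → 3-byte form E1 82 B8 at offsets 0–2.
U+5786 → 3-byte form E5 9E 86 at offsets 3–5.
U+0085 → 2-byte form C2 85 at offsets 6–7.
U+497C → 3-byte form E4 A5 BC at offsets 8–10.
Offset 8 falls in char 4's range; it's byte 1 of E4 A5 BC = 0xE4.

0xE4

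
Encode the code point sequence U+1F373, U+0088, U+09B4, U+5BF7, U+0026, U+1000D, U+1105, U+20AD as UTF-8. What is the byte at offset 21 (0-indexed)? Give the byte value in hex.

U+1F373 → 4-byte form F0 9F 8D B3 at offsets 0–3.
U+0088 → 2-byte form C2 88 at offsets 4–5.
U+09B4 → 3-byte form E0 A6 B4 at offsets 6–8.
U+5BF7 → 3-byte form E5 AF B7 at offsets 9–11.
U+0026 → 1-byte form 26 at offsets 12–12.
U+1000D → 4-byte form F0 90 80 8D at offsets 13–16.
U+1105 → 3-byte form E1 84 85 at offsets 17–19.
U+20AD → 3-byte form E2 82 AD at offsets 20–22.
Offset 21 falls in char 8's range; it's byte 2 of E2 82 AD = 0x82.

0x82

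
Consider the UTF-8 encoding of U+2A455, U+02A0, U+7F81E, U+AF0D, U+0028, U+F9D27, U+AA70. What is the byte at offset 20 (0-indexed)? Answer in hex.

U+2A455 → 4-byte form F0 AA 91 95 at offsets 0–3.
U+02A0 → 2-byte form CA A0 at offsets 4–5.
U+7F81E → 4-byte form F1 BF A0 9E at offsets 6–9.
U+AF0D → 3-byte form EA BC 8D at offsets 10–12.
U+0028 → 1-byte form 28 at offsets 13–13.
U+F9D27 → 4-byte form F3 B9 B4 A7 at offsets 14–17.
U+AA70 → 3-byte form EA A9 B0 at offsets 18–20.
Offset 20 falls in char 7's range; it's byte 3 of EA A9 B0 = 0xB0.

0xB0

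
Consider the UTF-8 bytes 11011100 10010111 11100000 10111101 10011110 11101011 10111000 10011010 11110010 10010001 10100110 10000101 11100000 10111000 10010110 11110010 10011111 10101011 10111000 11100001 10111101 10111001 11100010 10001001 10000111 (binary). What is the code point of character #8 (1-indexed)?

U+2247

Offset 0: leading byte 0xDC = 11011100 → 2-byte char #1 = DC 97.
Offset 2: leading byte 0xE0 = 11100000 → 3-byte char #2 = E0 BD 9E.
Offset 5: leading byte 0xEB = 11101011 → 3-byte char #3 = EB B8 9A.
Offset 8: leading byte 0xF2 = 11110010 → 4-byte char #4 = F2 91 A6 85.
Offset 12: leading byte 0xE0 = 11100000 → 3-byte char #5 = E0 B8 96.
Offset 15: leading byte 0xF2 = 11110010 → 4-byte char #6 = F2 9F AB B8.
Offset 19: leading byte 0xE1 = 11100001 → 3-byte char #7 = E1 BD B9.
Offset 22: leading byte 0xE2 = 11100010 → 3-byte char #8 = E2 89 87.
Leading byte 0xE2 = 11100010 matches 1110xxxx → 3-byte sequence.
Byte 1: 0xE2 = 11100010, payload 0010 (4 bits).
Byte 2: 0x89 = 10001001 (10xxxxxx ✓), payload 001001.
Byte 3: 0x87 = 10000111 (10xxxxxx ✓), payload 000111.
Concatenate: 0010001001000111 = 0x2247 (16 bits → U+2247).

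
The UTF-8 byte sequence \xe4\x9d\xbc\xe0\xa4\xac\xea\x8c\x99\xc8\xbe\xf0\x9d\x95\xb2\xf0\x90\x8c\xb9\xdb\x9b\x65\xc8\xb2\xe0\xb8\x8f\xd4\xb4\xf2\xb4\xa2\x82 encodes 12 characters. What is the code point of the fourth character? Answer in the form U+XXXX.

Offset 0: leading byte 0xE4 = 11100100 → 3-byte char #1 = E4 9D BC.
Offset 3: leading byte 0xE0 = 11100000 → 3-byte char #2 = E0 A4 AC.
Offset 6: leading byte 0xEA = 11101010 → 3-byte char #3 = EA 8C 99.
Offset 9: leading byte 0xC8 = 11001000 → 2-byte char #4 = C8 BE.
Leading byte 0xC8 = 11001000 matches 110xxxxx → 2-byte sequence.
Byte 1: 0xC8 = 11001000, payload 01000 (5 bits).
Byte 2: 0xBE = 10111110 (10xxxxxx ✓), payload 111110.
Concatenate: 01000111110 = 0x23E (11 bits → U+023E).

U+023E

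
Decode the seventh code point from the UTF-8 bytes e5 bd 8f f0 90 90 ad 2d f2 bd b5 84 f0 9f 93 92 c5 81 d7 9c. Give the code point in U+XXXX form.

Offset 0: leading byte 0xE5 = 11100101 → 3-byte char #1 = E5 BD 8F.
Offset 3: leading byte 0xF0 = 11110000 → 4-byte char #2 = F0 90 90 AD.
Offset 7: leading byte 0x2D = 00101101 → 1-byte char #3 = 2D.
Offset 8: leading byte 0xF2 = 11110010 → 4-byte char #4 = F2 BD B5 84.
Offset 12: leading byte 0xF0 = 11110000 → 4-byte char #5 = F0 9F 93 92.
Offset 16: leading byte 0xC5 = 11000101 → 2-byte char #6 = C5 81.
Offset 18: leading byte 0xD7 = 11010111 → 2-byte char #7 = D7 9C.
Leading byte 0xD7 = 11010111 matches 110xxxxx → 2-byte sequence.
Byte 1: 0xD7 = 11010111, payload 10111 (5 bits).
Byte 2: 0x9C = 10011100 (10xxxxxx ✓), payload 011100.
Concatenate: 10111011100 = 0x5DC (11 bits → U+05DC).

U+05DC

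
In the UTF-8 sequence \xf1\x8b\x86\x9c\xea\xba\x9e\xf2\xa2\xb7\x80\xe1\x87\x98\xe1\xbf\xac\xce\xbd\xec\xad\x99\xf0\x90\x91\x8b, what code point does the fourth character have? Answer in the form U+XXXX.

Offset 0: leading byte 0xF1 = 11110001 → 4-byte char #1 = F1 8B 86 9C.
Offset 4: leading byte 0xEA = 11101010 → 3-byte char #2 = EA BA 9E.
Offset 7: leading byte 0xF2 = 11110010 → 4-byte char #3 = F2 A2 B7 80.
Offset 11: leading byte 0xE1 = 11100001 → 3-byte char #4 = E1 87 98.
Leading byte 0xE1 = 11100001 matches 1110xxxx → 3-byte sequence.
Byte 1: 0xE1 = 11100001, payload 0001 (4 bits).
Byte 2: 0x87 = 10000111 (10xxxxxx ✓), payload 000111.
Byte 3: 0x98 = 10011000 (10xxxxxx ✓), payload 011000.
Concatenate: 0001000111011000 = 0x11D8 (16 bits → U+11D8).

U+11D8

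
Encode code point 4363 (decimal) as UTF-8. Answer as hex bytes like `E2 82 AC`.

E1 84 8B

U+110B = 0x110B = 4363 decimal. In range U+0800–U+FFFF → 3-byte form: 1110xxxx 10xxxxxx 10xxxxxx.
Binary (16 bits): 0001000100001011.
Split 4+6+6: 0001 | 000100 | 001011.
Byte 1: 11100001 = 0xE1.
Byte 2: 10000100 = 0x84.
Byte 3: 10001011 = 0x8B.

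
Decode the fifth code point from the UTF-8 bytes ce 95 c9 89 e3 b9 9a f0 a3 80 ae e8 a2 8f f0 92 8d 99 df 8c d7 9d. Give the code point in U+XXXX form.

U+888F

Offset 0: leading byte 0xCE = 11001110 → 2-byte char #1 = CE 95.
Offset 2: leading byte 0xC9 = 11001001 → 2-byte char #2 = C9 89.
Offset 4: leading byte 0xE3 = 11100011 → 3-byte char #3 = E3 B9 9A.
Offset 7: leading byte 0xF0 = 11110000 → 4-byte char #4 = F0 A3 80 AE.
Offset 11: leading byte 0xE8 = 11101000 → 3-byte char #5 = E8 A2 8F.
Leading byte 0xE8 = 11101000 matches 1110xxxx → 3-byte sequence.
Byte 1: 0xE8 = 11101000, payload 1000 (4 bits).
Byte 2: 0xA2 = 10100010 (10xxxxxx ✓), payload 100010.
Byte 3: 0x8F = 10001111 (10xxxxxx ✓), payload 001111.
Concatenate: 1000100010001111 = 0x888F (16 bits → U+888F).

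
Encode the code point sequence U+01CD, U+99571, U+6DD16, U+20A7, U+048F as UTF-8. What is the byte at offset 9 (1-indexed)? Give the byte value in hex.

1-indexed offset 9 is 0-indexed offset 8.
U+01CD → 2-byte form C7 8D at offsets 0–1.
U+99571 → 4-byte form F2 99 95 B1 at offsets 2–5.
U+6DD16 → 4-byte form F1 AD B4 96 at offsets 6–9.
Offset 8 falls in char 3's range; it's byte 3 of F1 AD B4 96 = 0xB4.

0xB4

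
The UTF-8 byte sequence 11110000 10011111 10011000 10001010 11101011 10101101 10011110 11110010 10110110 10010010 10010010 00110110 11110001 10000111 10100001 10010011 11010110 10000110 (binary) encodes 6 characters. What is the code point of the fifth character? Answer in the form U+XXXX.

Offset 0: leading byte 0xF0 = 11110000 → 4-byte char #1 = F0 9F 98 8A.
Offset 4: leading byte 0xEB = 11101011 → 3-byte char #2 = EB AD 9E.
Offset 7: leading byte 0xF2 = 11110010 → 4-byte char #3 = F2 B6 92 92.
Offset 11: leading byte 0x36 = 00110110 → 1-byte char #4 = 36.
Offset 12: leading byte 0xF1 = 11110001 → 4-byte char #5 = F1 87 A1 93.
Leading byte 0xF1 = 11110001 matches 11110xxx → 4-byte sequence.
Byte 1: 0xF1 = 11110001, payload 001 (3 bits).
Byte 2: 0x87 = 10000111 (10xxxxxx ✓), payload 000111.
Byte 3: 0xA1 = 10100001 (10xxxxxx ✓), payload 100001.
Byte 4: 0x93 = 10010011 (10xxxxxx ✓), payload 010011.
Concatenate: 001000111100001010011 = 0x47853 (21 bits → U+47853).

U+47853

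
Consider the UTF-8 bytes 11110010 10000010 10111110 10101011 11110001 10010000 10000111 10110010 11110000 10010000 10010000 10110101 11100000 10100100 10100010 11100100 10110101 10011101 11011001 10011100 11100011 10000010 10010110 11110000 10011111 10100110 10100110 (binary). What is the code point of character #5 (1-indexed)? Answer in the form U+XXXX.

Offset 0: leading byte 0xF2 = 11110010 → 4-byte char #1 = F2 82 BE AB.
Offset 4: leading byte 0xF1 = 11110001 → 4-byte char #2 = F1 90 87 B2.
Offset 8: leading byte 0xF0 = 11110000 → 4-byte char #3 = F0 90 90 B5.
Offset 12: leading byte 0xE0 = 11100000 → 3-byte char #4 = E0 A4 A2.
Offset 15: leading byte 0xE4 = 11100100 → 3-byte char #5 = E4 B5 9D.
Leading byte 0xE4 = 11100100 matches 1110xxxx → 3-byte sequence.
Byte 1: 0xE4 = 11100100, payload 0100 (4 bits).
Byte 2: 0xB5 = 10110101 (10xxxxxx ✓), payload 110101.
Byte 3: 0x9D = 10011101 (10xxxxxx ✓), payload 011101.
Concatenate: 0100110101011101 = 0x4D5D (16 bits → U+4D5D).

U+4D5D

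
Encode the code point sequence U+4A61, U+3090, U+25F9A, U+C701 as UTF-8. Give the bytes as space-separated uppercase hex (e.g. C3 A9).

E4 A9 A1 E3 82 90 F0 A5 BE 9A EC 9C 81

U+4A61: 3-byte form → E4 A9 A1.
U+3090: 3-byte form → E3 82 90.
U+25F9A: 4-byte form → F0 A5 BE 9A.
U+C701: 3-byte form → EC 9C 81.
Concatenated (13 bytes): E4 A9 A1 E3 82 90 F0 A5 BE 9A EC 9C 81.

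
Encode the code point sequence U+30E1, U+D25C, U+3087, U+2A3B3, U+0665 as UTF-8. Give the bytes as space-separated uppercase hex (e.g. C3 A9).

U+30E1: 3-byte form → E3 83 A1.
U+D25C: 3-byte form → ED 89 9C.
U+3087: 3-byte form → E3 82 87.
U+2A3B3: 4-byte form → F0 AA 8E B3.
U+0665: 2-byte form → D9 A5.
Concatenated (15 bytes): E3 83 A1 ED 89 9C E3 82 87 F0 AA 8E B3 D9 A5.

E3 83 A1 ED 89 9C E3 82 87 F0 AA 8E B3 D9 A5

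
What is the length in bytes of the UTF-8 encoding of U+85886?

4

U+85886 = 0x85886. UTF-8 uses 1 byte below 0x80, 2 below 0x800, 3 below 0x10000, 4 up to 0x10FFFF. 0x85886 is in U+10000–U+10FFFF → 4 bytes.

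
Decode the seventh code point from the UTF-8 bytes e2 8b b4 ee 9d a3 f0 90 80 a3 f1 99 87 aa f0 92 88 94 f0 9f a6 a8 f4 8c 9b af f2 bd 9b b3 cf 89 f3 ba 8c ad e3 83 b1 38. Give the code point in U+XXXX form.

Offset 0: leading byte 0xE2 = 11100010 → 3-byte char #1 = E2 8B B4.
Offset 3: leading byte 0xEE = 11101110 → 3-byte char #2 = EE 9D A3.
Offset 6: leading byte 0xF0 = 11110000 → 4-byte char #3 = F0 90 80 A3.
Offset 10: leading byte 0xF1 = 11110001 → 4-byte char #4 = F1 99 87 AA.
Offset 14: leading byte 0xF0 = 11110000 → 4-byte char #5 = F0 92 88 94.
Offset 18: leading byte 0xF0 = 11110000 → 4-byte char #6 = F0 9F A6 A8.
Offset 22: leading byte 0xF4 = 11110100 → 4-byte char #7 = F4 8C 9B AF.
Leading byte 0xF4 = 11110100 matches 11110xxx → 4-byte sequence.
Byte 1: 0xF4 = 11110100, payload 100 (3 bits).
Byte 2: 0x8C = 10001100 (10xxxxxx ✓), payload 001100.
Byte 3: 0x9B = 10011011 (10xxxxxx ✓), payload 011011.
Byte 4: 0xAF = 10101111 (10xxxxxx ✓), payload 101111.
Concatenate: 100001100011011101111 = 0x10C6EF (21 bits → U+10C6EF).

U+10C6EF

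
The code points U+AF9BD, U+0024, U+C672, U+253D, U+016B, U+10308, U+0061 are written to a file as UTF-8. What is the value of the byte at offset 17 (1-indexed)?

1-indexed offset 17 is 0-indexed offset 16.
U+AF9BD → 4-byte form F2 AF A6 BD at offsets 0–3.
U+0024 → 1-byte form 24 at offsets 4–4.
U+C672 → 3-byte form EC 99 B2 at offsets 5–7.
U+253D → 3-byte form E2 94 BD at offsets 8–10.
U+016B → 2-byte form C5 AB at offsets 11–12.
U+10308 → 4-byte form F0 90 8C 88 at offsets 13–16.
Offset 16 falls in char 6's range; it's byte 4 of F0 90 8C 88 = 0x88.

0x88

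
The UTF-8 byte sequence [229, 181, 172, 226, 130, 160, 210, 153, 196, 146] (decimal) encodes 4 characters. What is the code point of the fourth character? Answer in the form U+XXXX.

Offset 0: leading byte 0xE5 = 11100101 → 3-byte char #1 = E5 B5 AC.
Offset 3: leading byte 0xE2 = 11100010 → 3-byte char #2 = E2 82 A0.
Offset 6: leading byte 0xD2 = 11010010 → 2-byte char #3 = D2 99.
Offset 8: leading byte 0xC4 = 11000100 → 2-byte char #4 = C4 92.
Leading byte 0xC4 = 11000100 matches 110xxxxx → 2-byte sequence.
Byte 1: 0xC4 = 11000100, payload 00100 (5 bits).
Byte 2: 0x92 = 10010010 (10xxxxxx ✓), payload 010010.
Concatenate: 00100010010 = 0x112 (11 bits → U+0112).

U+0112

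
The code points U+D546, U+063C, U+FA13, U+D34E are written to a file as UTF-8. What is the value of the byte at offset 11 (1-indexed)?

1-indexed offset 11 is 0-indexed offset 10.
U+D546 → 3-byte form ED 95 86 at offsets 0–2.
U+063C → 2-byte form D8 BC at offsets 3–4.
U+FA13 → 3-byte form EF A8 93 at offsets 5–7.
U+D34E → 3-byte form ED 8D 8E at offsets 8–10.
Offset 10 falls in char 4's range; it's byte 3 of ED 8D 8E = 0x8E.

0x8E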